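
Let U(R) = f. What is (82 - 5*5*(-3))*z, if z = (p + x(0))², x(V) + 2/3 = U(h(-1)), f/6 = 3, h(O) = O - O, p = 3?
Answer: 584197/9 ≈ 64911.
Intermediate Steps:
h(O) = 0
f = 18 (f = 6*3 = 18)
U(R) = 18
x(V) = 52/3 (x(V) = -⅔ + 18 = 52/3)
z = 3721/9 (z = (3 + 52/3)² = (61/3)² = 3721/9 ≈ 413.44)
(82 - 5*5*(-3))*z = (82 - 5*5*(-3))*(3721/9) = (82 - 25*(-3))*(3721/9) = (82 + 75)*(3721/9) = 157*(3721/9) = 584197/9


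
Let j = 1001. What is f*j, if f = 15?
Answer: 15015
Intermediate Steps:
f*j = 15*1001 = 15015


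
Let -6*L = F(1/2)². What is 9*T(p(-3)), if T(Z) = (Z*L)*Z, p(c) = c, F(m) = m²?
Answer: -27/32 ≈ -0.84375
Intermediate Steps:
L = -1/96 (L = -((1/2)²)²/6 = -((½)²)²/6 = -(¼)²/6 = -⅙*1/16 = -1/96 ≈ -0.010417)
T(Z) = -Z²/96 (T(Z) = (Z*(-1/96))*Z = (-Z/96)*Z = -Z²/96)
9*T(p(-3)) = 9*(-1/96*(-3)²) = 9*(-1/96*9) = 9*(-3/32) = -27/32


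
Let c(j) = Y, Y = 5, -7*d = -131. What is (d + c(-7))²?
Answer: 27556/49 ≈ 562.37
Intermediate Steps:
d = 131/7 (d = -⅐*(-131) = 131/7 ≈ 18.714)
c(j) = 5
(d + c(-7))² = (131/7 + 5)² = (166/7)² = 27556/49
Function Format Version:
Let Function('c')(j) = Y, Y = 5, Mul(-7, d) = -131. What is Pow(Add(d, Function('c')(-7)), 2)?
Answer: Rational(27556, 49) ≈ 562.37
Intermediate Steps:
d = Rational(131, 7) (d = Mul(Rational(-1, 7), -131) = Rational(131, 7) ≈ 18.714)
Function('c')(j) = 5
Pow(Add(d, Function('c')(-7)), 2) = Pow(Add(Rational(131, 7), 5), 2) = Pow(Rational(166, 7), 2) = Rational(27556, 49)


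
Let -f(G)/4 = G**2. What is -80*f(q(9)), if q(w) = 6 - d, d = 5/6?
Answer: 76880/9 ≈ 8542.2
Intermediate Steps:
d = 5/6 (d = 5*(1/6) = 5/6 ≈ 0.83333)
q(w) = 31/6 (q(w) = 6 - 1*5/6 = 6 - 5/6 = 31/6)
f(G) = -4*G**2
-80*f(q(9)) = -(-320)*(31/6)**2 = -(-320)*961/36 = -80*(-961/9) = 76880/9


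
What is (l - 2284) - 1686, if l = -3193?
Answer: -7163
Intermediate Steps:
(l - 2284) - 1686 = (-3193 - 2284) - 1686 = -5477 - 1686 = -7163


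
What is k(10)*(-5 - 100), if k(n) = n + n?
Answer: -2100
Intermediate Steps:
k(n) = 2*n
k(10)*(-5 - 100) = (2*10)*(-5 - 100) = 20*(-105) = -2100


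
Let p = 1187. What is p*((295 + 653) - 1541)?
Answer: -703891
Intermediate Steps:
p*((295 + 653) - 1541) = 1187*((295 + 653) - 1541) = 1187*(948 - 1541) = 1187*(-593) = -703891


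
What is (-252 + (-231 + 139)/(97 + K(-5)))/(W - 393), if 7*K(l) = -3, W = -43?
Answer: 42749/73684 ≈ 0.58017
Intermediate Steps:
K(l) = -3/7 (K(l) = (⅐)*(-3) = -3/7)
(-252 + (-231 + 139)/(97 + K(-5)))/(W - 393) = (-252 + (-231 + 139)/(97 - 3/7))/(-43 - 393) = (-252 - 92/676/7)/(-436) = (-252 - 92*7/676)*(-1/436) = (-252 - 161/169)*(-1/436) = -42749/169*(-1/436) = 42749/73684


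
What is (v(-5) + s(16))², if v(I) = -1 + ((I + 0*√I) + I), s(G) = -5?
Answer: 256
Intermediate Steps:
v(I) = -1 + 2*I (v(I) = -1 + ((I + 0) + I) = -1 + (I + I) = -1 + 2*I)
(v(-5) + s(16))² = ((-1 + 2*(-5)) - 5)² = ((-1 - 10) - 5)² = (-11 - 5)² = (-16)² = 256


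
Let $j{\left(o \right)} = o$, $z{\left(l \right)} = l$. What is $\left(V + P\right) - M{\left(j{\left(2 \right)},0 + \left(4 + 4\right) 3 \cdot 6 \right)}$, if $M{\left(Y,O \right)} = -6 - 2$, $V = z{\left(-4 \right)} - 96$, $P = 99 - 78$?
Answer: $-71$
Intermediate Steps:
$P = 21$ ($P = 99 - 78 = 21$)
$V = -100$ ($V = -4 - 96 = -100$)
$M{\left(Y,O \right)} = -8$ ($M{\left(Y,O \right)} = -6 - 2 = -8$)
$\left(V + P\right) - M{\left(j{\left(2 \right)},0 + \left(4 + 4\right) 3 \cdot 6 \right)} = \left(-100 + 21\right) - -8 = -79 + 8 = -71$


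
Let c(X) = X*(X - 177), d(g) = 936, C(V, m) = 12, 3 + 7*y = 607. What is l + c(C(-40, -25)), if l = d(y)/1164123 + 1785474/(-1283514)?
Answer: -54824634871477/27669780893 ≈ -1981.4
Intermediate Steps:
y = 604/7 (y = -3/7 + (1/7)*607 = -3/7 + 607/7 = 604/7 ≈ 86.286)
c(X) = X*(-177 + X)
l = -38468703337/27669780893 (l = 936/1164123 + 1785474/(-1283514) = 936*(1/1164123) + 1785474*(-1/1283514) = 104/129347 - 297579/213919 = -38468703337/27669780893 ≈ -1.3903)
l + c(C(-40, -25)) = -38468703337/27669780893 + 12*(-177 + 12) = -38468703337/27669780893 + 12*(-165) = -38468703337/27669780893 - 1980 = -54824634871477/27669780893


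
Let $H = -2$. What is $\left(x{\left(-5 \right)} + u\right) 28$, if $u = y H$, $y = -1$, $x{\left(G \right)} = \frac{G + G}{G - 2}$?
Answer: $96$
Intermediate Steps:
$x{\left(G \right)} = \frac{2 G}{-2 + G}$
$u = 2$ ($u = \left(-1\right) \left(-2\right) = 2$)
$\left(x{\left(-5 \right)} + u\right) 28 = \left(2 \left(-5\right) \frac{1}{-2 - 5} + 2\right) 28 = \left(2 \left(-5\right) \frac{1}{-7} + 2\right) 28 = \left(2 \left(-5\right) \left(- \frac{1}{7}\right) + 2\right) 28 = \left(\frac{10}{7} + 2\right) 28 = \frac{24}{7} \cdot 28 = 96$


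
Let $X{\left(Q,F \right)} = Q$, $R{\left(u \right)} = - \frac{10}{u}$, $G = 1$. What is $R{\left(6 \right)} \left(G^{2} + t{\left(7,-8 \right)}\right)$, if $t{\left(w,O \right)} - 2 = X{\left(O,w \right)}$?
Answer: $\frac{25}{3} \approx 8.3333$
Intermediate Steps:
$t{\left(w,O \right)} = 2 + O$
$R{\left(6 \right)} \left(G^{2} + t{\left(7,-8 \right)}\right) = - \frac{10}{6} \left(1^{2} + \left(2 - 8\right)\right) = \left(-10\right) \frac{1}{6} \left(1 - 6\right) = \left(- \frac{5}{3}\right) \left(-5\right) = \frac{25}{3}$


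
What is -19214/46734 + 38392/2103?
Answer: 292300781/16380267 ≈ 17.845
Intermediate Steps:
-19214/46734 + 38392/2103 = -19214*1/46734 + 38392*(1/2103) = -9607/23367 + 38392/2103 = 292300781/16380267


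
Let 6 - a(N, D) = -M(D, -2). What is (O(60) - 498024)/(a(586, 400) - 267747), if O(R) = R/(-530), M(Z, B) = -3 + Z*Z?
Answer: 145029/31376 ≈ 4.6223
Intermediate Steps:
M(Z, B) = -3 + Z²
O(R) = -R/530 (O(R) = R*(-1/530) = -R/530)
a(N, D) = 3 + D² (a(N, D) = 6 - (-1)*(-3 + D²) = 6 - (3 - D²) = 6 + (-3 + D²) = 3 + D²)
(O(60) - 498024)/(a(586, 400) - 267747) = (-1/530*60 - 498024)/((3 + 400²) - 267747) = (-6/53 - 498024)/((3 + 160000) - 267747) = -26395278/(53*(160003 - 267747)) = -26395278/53/(-107744) = -26395278/53*(-1/107744) = 145029/31376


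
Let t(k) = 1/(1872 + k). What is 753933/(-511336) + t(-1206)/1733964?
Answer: -54416057790191/36906315737004 ≈ -1.4744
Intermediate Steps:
753933/(-511336) + t(-1206)/1733964 = 753933/(-511336) + 1/((1872 - 1206)*1733964) = 753933*(-1/511336) + (1/1733964)/666 = -753933/511336 + (1/666)*(1/1733964) = -753933/511336 + 1/1154820024 = -54416057790191/36906315737004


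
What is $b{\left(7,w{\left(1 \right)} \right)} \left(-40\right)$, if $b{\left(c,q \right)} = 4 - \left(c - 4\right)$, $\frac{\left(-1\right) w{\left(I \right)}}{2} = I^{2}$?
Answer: $-40$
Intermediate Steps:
$w{\left(I \right)} = - 2 I^{2}$
$b{\left(c,q \right)} = 8 - c$ ($b{\left(c,q \right)} = 4 - \left(c - 4\right) = 4 - \left(-4 + c\right) = 8 - c$)
$b{\left(7,w{\left(1 \right)} \right)} \left(-40\right) = \left(8 - 7\right) \left(-40\right) = 1 \left(-40\right) = -40$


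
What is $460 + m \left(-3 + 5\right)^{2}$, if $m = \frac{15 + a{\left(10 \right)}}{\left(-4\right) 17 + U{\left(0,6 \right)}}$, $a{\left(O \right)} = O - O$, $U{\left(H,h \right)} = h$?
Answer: $\frac{14230}{31} \approx 459.03$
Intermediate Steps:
$a{\left(O \right)} = 0$
$m = - \frac{15}{62}$ ($m = \frac{15 + 0}{\left(-4\right) 17 + 6} = \frac{15}{-68 + 6} = \frac{15}{-62} = 15 \left(- \frac{1}{62}\right) = - \frac{15}{62} \approx -0.24194$)
$460 + m \left(-3 + 5\right)^{2} = 460 - \frac{15 \left(-3 + 5\right)^{2}}{62} = 460 - \frac{15 \cdot 2^{2}}{62} = 460 - \frac{30}{31} = \frac{14230}{31}$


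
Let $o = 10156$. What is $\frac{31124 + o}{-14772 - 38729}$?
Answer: $- \frac{41280}{53501} \approx -0.77157$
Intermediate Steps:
$\frac{31124 + o}{-14772 - 38729} = \frac{31124 + 10156}{-14772 - 38729} = \frac{41280}{-53501} = 41280 \left(- \frac{1}{53501}\right) = - \frac{41280}{53501}$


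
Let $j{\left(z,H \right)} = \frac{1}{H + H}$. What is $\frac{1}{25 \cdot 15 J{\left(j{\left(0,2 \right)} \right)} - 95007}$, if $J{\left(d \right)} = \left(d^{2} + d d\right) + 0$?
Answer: $- \frac{8}{759681} \approx -1.0531 \cdot 10^{-5}$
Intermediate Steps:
$j{\left(z,H \right)} = \frac{1}{2 H}$
$J{\left(d \right)} = 2 d^{2}$ ($J{\left(d \right)} = \left(d^{2} + d^{2}\right) + 0 = 2 d^{2} + 0 = 2 d^{2}$)
$\frac{1}{25 \cdot 15 J{\left(j{\left(0,2 \right)} \right)} - 95007} = \frac{1}{25 \cdot 15 \cdot 2 \left(\frac{1}{2 \cdot 2}\right)^{2} - 95007} = \frac{1}{375 \cdot 2 \left(\frac{1}{2} \cdot \frac{1}{2}\right)^{2} - 95007} = \frac{1}{375 \cdot \frac{2}{16} - 95007} = \frac{1}{375 \cdot 2 \cdot \frac{1}{16} - 95007} = \frac{1}{375 \cdot \frac{1}{8} - 95007} = \frac{1}{\frac{375}{8} - 95007} = \frac{1}{- \frac{759681}{8}} = - \frac{8}{759681}$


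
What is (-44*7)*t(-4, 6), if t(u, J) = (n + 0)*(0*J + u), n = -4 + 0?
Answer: -4928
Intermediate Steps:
n = -4
t(u, J) = -4*u (t(u, J) = (-4 + 0)*(0*J + u) = -4*(0 + u) = -4*u)
(-44*7)*t(-4, 6) = (-44*7)*(-4*(-4)) = -308*16 = -4928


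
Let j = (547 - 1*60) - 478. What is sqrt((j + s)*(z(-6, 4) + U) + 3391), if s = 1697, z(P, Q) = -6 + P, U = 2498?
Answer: sqrt(4244507) ≈ 2060.2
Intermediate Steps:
j = 9 (j = (547 - 60) - 478 = 487 - 478 = 9)
sqrt((j + s)*(z(-6, 4) + U) + 3391) = sqrt((9 + 1697)*((-6 - 6) + 2498) + 3391) = sqrt(1706*(-12 + 2498) + 3391) = sqrt(1706*2486 + 3391) = sqrt(4241116 + 3391) = sqrt(4244507)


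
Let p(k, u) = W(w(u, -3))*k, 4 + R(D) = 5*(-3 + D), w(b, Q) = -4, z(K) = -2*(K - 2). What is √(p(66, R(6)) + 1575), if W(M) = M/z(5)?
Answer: √1619 ≈ 40.237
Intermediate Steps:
z(K) = 4 - 2*K (z(K) = -2*(-2 + K) = 4 - 2*K)
W(M) = -M/6 (W(M) = M/(4 - 2*5) = M/(4 - 10) = M/(-6) = M*(-⅙) = -M/6)
R(D) = -19 + 5*D (R(D) = -4 + 5*(-3 + D) = -4 + (-15 + 5*D) = -19 + 5*D)
p(k, u) = 2*k/3 (p(k, u) = (-⅙*(-4))*k = 2*k/3)
√(p(66, R(6)) + 1575) = √((⅔)*66 + 1575) = √(44 + 1575) = √1619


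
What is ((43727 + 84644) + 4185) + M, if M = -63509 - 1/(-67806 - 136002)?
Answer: 14072330977/203808 ≈ 69047.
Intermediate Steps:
M = -12943642271/203808 (M = -63509 - 1/(-203808) = -63509 - 1*(-1/203808) = -63509 + 1/203808 = -12943642271/203808 ≈ -63509.)
((43727 + 84644) + 4185) + M = ((43727 + 84644) + 4185) - 12943642271/203808 = (128371 + 4185) - 12943642271/203808 = 132556 - 12943642271/203808 = 14072330977/203808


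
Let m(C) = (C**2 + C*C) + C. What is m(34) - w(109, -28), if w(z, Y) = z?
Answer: 2237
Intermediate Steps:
m(C) = C + 2*C**2 (m(C) = (C**2 + C**2) + C = 2*C**2 + C = C + 2*C**2)
m(34) - w(109, -28) = 34*(1 + 2*34) - 1*109 = 34*(1 + 68) - 109 = 34*69 - 109 = 2346 - 109 = 2237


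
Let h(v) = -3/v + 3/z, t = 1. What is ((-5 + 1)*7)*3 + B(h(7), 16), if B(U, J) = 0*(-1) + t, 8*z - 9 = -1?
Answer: -83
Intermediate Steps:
z = 1 (z = 9/8 + (⅛)*(-1) = 9/8 - ⅛ = 1)
h(v) = 3 - 3/v (h(v) = -3/v + 3/1 = -3/v + 3*1 = -3/v + 3 = 3 - 3/v)
B(U, J) = 1 (B(U, J) = 0*(-1) + 1 = 0 + 1 = 1)
((-5 + 1)*7)*3 + B(h(7), 16) = ((-5 + 1)*7)*3 + 1 = -4*7*3 + 1 = -28*3 + 1 = -84 + 1 = -83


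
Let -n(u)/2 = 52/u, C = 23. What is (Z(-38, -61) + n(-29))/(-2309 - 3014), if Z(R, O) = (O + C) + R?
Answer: 2100/154367 ≈ 0.013604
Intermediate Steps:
Z(R, O) = 23 + O + R (Z(R, O) = (O + 23) + R = (23 + O) + R = 23 + O + R)
n(u) = -104/u
(Z(-38, -61) + n(-29))/(-2309 - 3014) = ((23 - 61 - 38) - 104/(-29))/(-2309 - 3014) = (-76 - 104*(-1/29))/(-5323) = (-76 + 104/29)*(-1/5323) = -2100/29*(-1/5323) = 2100/154367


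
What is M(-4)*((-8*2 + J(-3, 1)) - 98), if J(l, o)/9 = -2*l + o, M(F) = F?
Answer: 204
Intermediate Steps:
J(l, o) = -18*l + 9*o (J(l, o) = 9*(-2*l + o) = 9*(o - 2*l) = -18*l + 9*o)
M(-4)*((-8*2 + J(-3, 1)) - 98) = -4*((-8*2 + (-18*(-3) + 9*1)) - 98) = -4*((-16 + (54 + 9)) - 98) = -4*((-16 + 63) - 98) = -4*(47 - 98) = -4*(-51) = 204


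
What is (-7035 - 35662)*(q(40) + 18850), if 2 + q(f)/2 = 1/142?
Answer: -57131446699/71 ≈ -8.0467e+8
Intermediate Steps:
q(f) = -283/71 (q(f) = -4 + 2/142 = -4 + 2*(1/142) = -4 + 1/71 = -283/71)
(-7035 - 35662)*(q(40) + 18850) = (-7035 - 35662)*(-283/71 + 18850) = -42697*1338067/71 = -57131446699/71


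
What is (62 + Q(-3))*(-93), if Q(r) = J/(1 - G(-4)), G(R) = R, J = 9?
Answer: -29667/5 ≈ -5933.4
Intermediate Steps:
Q(r) = 9/5 (Q(r) = 9/(1 - 1*(-4)) = 9/(1 + 4) = 9/5)
(62 + Q(-3))*(-93) = (62 + 9/5)*(-93) = (319/5)*(-93) = -29667/5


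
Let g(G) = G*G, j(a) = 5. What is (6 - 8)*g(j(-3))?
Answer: -50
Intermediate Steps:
g(G) = G²
(6 - 8)*g(j(-3)) = (6 - 8)*5² = -2*25 = -50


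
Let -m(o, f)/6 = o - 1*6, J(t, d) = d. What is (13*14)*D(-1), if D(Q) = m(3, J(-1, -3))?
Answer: 3276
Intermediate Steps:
m(o, f) = 36 - 6*o (m(o, f) = -6*(o - 1*6) = -6*(o - 6) = -6*(-6 + o) = 36 - 6*o)
D(Q) = 18 (D(Q) = 36 - 6*3 = 36 - 18 = 18)
(13*14)*D(-1) = (13*14)*18 = 182*18 = 3276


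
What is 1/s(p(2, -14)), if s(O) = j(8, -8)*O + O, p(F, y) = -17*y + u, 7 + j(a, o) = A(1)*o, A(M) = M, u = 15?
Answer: -1/3542 ≈ -0.00028233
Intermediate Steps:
j(a, o) = -7 + o (j(a, o) = -7 + 1*o = -7 + o)
p(F, y) = 15 - 17*y (p(F, y) = -17*y + 15 = 15 - 17*y)
s(O) = -14*O (s(O) = (-7 - 8)*O + O = -15*O + O = -14*O)
1/s(p(2, -14)) = 1/(-14*(15 - 17*(-14))) = 1/(-14*(15 + 238)) = 1/(-14*253) = 1/(-3542) = -1/3542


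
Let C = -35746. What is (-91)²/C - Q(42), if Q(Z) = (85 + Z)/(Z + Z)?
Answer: -2617673/1501332 ≈ -1.7436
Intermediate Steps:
Q(Z) = (85 + Z)/(2*Z) (Q(Z) = (85 + Z)/((2*Z)) = (85 + Z)*(1/(2*Z)) = (85 + Z)/(2*Z))
(-91)²/C - Q(42) = (-91)²/(-35746) - (85 + 42)/(2*42) = 8281*(-1/35746) - 127/(2*42) = -8281/35746 - 1*127/84 = -8281/35746 - 127/84 = -2617673/1501332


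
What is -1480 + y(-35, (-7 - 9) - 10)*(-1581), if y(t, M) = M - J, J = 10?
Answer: 55436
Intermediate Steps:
y(t, M) = -10 + M (y(t, M) = M - 1*10 = M - 10 = -10 + M)
-1480 + y(-35, (-7 - 9) - 10)*(-1581) = -1480 + (-10 + ((-7 - 9) - 10))*(-1581) = -1480 + (-10 + (-16 - 10))*(-1581) = -1480 + (-10 - 26)*(-1581) = -1480 - 36*(-1581) = -1480 + 56916 = 55436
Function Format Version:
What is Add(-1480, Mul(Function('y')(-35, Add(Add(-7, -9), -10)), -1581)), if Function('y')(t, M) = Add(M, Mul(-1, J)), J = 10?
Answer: 55436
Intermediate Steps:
Function('y')(t, M) = Add(-10, M) (Function('y')(t, M) = Add(M, Mul(-1, 10)) = Add(M, -10) = Add(-10, M))
Add(-1480, Mul(Function('y')(-35, Add(Add(-7, -9), -10)), -1581)) = Add(-1480, Mul(Add(-10, Add(Add(-7, -9), -10)), -1581)) = Add(-1480, Mul(Add(-10, Add(-16, -10)), -1581)) = Add(-1480, Mul(Add(-10, -26), -1581)) = Add(-1480, Mul(-36, -1581)) = Add(-1480, 56916) = 55436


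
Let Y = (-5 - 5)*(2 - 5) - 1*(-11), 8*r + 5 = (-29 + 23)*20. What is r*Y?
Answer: -5125/8 ≈ -640.63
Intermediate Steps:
r = -125/8 (r = -5/8 + ((-29 + 23)*20)/8 = -5/8 + (-6*20)/8 = -5/8 + (1/8)*(-120) = -5/8 - 15 = -125/8 ≈ -15.625)
Y = 41 (Y = -10*(-3) + 11 = 30 + 11 = 41)
r*Y = -125/8*41 = -5125/8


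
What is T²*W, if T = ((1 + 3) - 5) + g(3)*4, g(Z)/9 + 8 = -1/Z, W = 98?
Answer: 8878898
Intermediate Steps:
g(Z) = -72 - 9/Z (g(Z) = -72 + 9*(-1/Z) = -72 - 9/Z)
T = -301 (T = ((1 + 3) - 5) + (-72 - 9/3)*4 = (4 - 5) + (-72 - 9*⅓)*4 = -1 + (-72 - 3)*4 = -1 - 75*4 = -1 - 300 = -301)
T²*W = (-301)²*98 = 90601*98 = 8878898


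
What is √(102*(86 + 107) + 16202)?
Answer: 4*√2243 ≈ 189.44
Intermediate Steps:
√(102*(86 + 107) + 16202) = √(102*193 + 16202) = √(19686 + 16202) = √35888 = 4*√2243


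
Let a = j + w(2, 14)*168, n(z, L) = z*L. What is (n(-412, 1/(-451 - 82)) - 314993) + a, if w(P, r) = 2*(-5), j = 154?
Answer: -168704215/533 ≈ -3.1652e+5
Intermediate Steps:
w(P, r) = -10
n(z, L) = L*z
a = -1526 (a = 154 - 10*168 = 154 - 1680 = -1526)
(n(-412, 1/(-451 - 82)) - 314993) + a = (-412/(-451 - 82) - 314993) - 1526 = (-412/(-533) - 314993) - 1526 = (-1/533*(-412) - 314993) - 1526 = (412/533 - 314993) - 1526 = -167890857/533 - 1526 = -168704215/533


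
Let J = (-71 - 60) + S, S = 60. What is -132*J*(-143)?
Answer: -1340196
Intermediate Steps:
J = -71 (J = (-71 - 60) + 60 = -131 + 60 = -71)
-132*J*(-143) = -132*(-71)*(-143) = -(-9372)*(-143) = -1*1340196 = -1340196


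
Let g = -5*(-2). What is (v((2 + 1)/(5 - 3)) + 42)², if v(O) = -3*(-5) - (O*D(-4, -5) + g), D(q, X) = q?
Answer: 2809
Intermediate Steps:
g = 10
v(O) = 5 + 4*O (v(O) = -3*(-5) - (O*(-4) + 10) = 15 - (-4*O + 10) = 15 - (10 - 4*O) = 15 + (-10 + 4*O) = 5 + 4*O)
(v((2 + 1)/(5 - 3)) + 42)² = ((5 + 4*((2 + 1)/(5 - 3))) + 42)² = ((5 + 4*(3/2)) + 42)² = ((5 + 6) + 42)² = (11 + 42)² = 53² = 2809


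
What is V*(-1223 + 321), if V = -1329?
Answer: 1198758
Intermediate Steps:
V*(-1223 + 321) = -1329*(-1223 + 321) = -1329*(-902) = 1198758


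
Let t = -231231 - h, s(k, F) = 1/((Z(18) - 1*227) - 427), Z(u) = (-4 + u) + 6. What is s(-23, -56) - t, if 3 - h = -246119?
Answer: 302641801/634 ≈ 4.7735e+5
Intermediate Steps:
h = 246122 (h = 3 - 1*(-246119) = 3 + 246119 = 246122)
Z(u) = 2 + u
s(k, F) = -1/634 (s(k, F) = 1/(((2 + 18) - 1*227) - 427) = 1/((20 - 227) - 427) = 1/(-207 - 427) = 1/(-634) = -1/634)
t = -477353 (t = -231231 - 1*246122 = -231231 - 246122 = -477353)
s(-23, -56) - t = -1/634 - 1*(-477353) = -1/634 + 477353 = 302641801/634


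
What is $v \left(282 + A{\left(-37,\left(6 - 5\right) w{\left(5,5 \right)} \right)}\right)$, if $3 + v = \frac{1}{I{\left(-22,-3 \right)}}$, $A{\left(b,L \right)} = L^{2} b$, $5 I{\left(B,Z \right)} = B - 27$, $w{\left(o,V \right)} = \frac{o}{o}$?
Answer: $-760$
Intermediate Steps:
$w{\left(o,V \right)} = 1$
$I{\left(B,Z \right)} = - \frac{27}{5} + \frac{B}{5}$ ($I{\left(B,Z \right)} = \frac{B - 27}{5} = \frac{-27 + B}{5} = - \frac{27}{5} + \frac{B}{5}$)
$A{\left(b,L \right)} = b L^{2}$
$v = - \frac{152}{49}$ ($v = -3 + \frac{1}{- \frac{27}{5} + \frac{1}{5} \left(-22\right)} = -3 + \frac{1}{- \frac{27}{5} - \frac{22}{5}} = -3 + \frac{1}{- \frac{49}{5}} = -3 - \frac{5}{49} = - \frac{152}{49} \approx -3.102$)
$v \left(282 + A{\left(-37,\left(6 - 5\right) w{\left(5,5 \right)} \right)}\right) = - \frac{152 \left(282 - 37 \left(\left(6 - 5\right) 1\right)^{2}\right)}{49} = - \frac{152 \left(282 - 37 \left(1 \cdot 1\right)^{2}\right)}{49} = - \frac{152 \left(282 - 37 \cdot 1^{2}\right)}{49} = - \frac{152 \left(282 - 37\right)}{49} = \left(- \frac{152}{49}\right) 245 = -760$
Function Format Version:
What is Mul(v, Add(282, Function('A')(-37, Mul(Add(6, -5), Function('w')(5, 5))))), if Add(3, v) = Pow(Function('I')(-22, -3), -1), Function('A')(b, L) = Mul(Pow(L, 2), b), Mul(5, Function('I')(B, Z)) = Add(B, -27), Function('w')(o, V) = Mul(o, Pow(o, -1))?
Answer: -760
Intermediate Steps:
Function('w')(o, V) = 1
Function('I')(B, Z) = Add(Rational(-27, 5), Mul(Rational(1, 5), B)) (Function('I')(B, Z) = Mul(Rational(1, 5), Add(B, -27)) = Mul(Rational(1, 5), Add(-27, B)) = Add(Rational(-27, 5), Mul(Rational(1, 5), B)))
Function('A')(b, L) = Mul(b, Pow(L, 2))
v = Rational(-152, 49) (v = Add(-3, Pow(Add(Rational(-27, 5), Mul(Rational(1, 5), -22)), -1)) = Add(-3, Pow(Add(Rational(-27, 5), Rational(-22, 5)), -1)) = Add(-3, Pow(Rational(-49, 5), -1)) = Add(-3, Rational(-5, 49)) = Rational(-152, 49) ≈ -3.1020)
Mul(v, Add(282, Function('A')(-37, Mul(Add(6, -5), Function('w')(5, 5))))) = Mul(Rational(-152, 49), Add(282, Mul(-37, Pow(Mul(Add(6, -5), 1), 2)))) = Mul(Rational(-152, 49), Add(282, Mul(-37, Pow(Mul(1, 1), 2)))) = Mul(Rational(-152, 49), Add(282, Mul(-37, Pow(1, 2)))) = Mul(Rational(-152, 49), Add(282, Mul(-37, 1))) = Mul(Rational(-152, 49), Add(282, -37)) = Mul(Rational(-152, 49), 245) = -760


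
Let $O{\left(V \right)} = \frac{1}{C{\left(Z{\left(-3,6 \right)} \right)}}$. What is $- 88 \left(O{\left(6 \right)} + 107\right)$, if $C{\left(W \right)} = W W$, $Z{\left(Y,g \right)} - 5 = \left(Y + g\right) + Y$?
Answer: $- \frac{235488}{25} \approx -9419.5$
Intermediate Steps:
$Z{\left(Y,g \right)} = 5 + g + 2 Y$ ($Z{\left(Y,g \right)} = 5 + \left(\left(Y + g\right) + Y\right) = 5 + \left(g + 2 Y\right) = 5 + g + 2 Y$)
$C{\left(W \right)} = W^{2}$
$O{\left(V \right)} = \frac{1}{25}$ ($O{\left(V \right)} = \frac{1}{\left(5 + 6 + 2 \left(-3\right)\right)^{2}} = \frac{1}{\left(5 + 6 - 6\right)^{2}} = \frac{1}{5^{2}} = \frac{1}{25}$)
$- 88 \left(O{\left(6 \right)} + 107\right) = - 88 \left(\frac{1}{25} + 107\right) = \left(-88\right) \frac{2676}{25} = - \frac{235488}{25}$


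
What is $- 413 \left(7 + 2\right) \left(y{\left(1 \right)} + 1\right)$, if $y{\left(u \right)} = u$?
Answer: $-7434$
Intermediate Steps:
$- 413 \left(7 + 2\right) \left(y{\left(1 \right)} + 1\right) = - 413 \left(7 + 2\right) \left(1 + 1\right) = - 413 \cdot 9 \cdot 2 = \left(-413\right) 18 = -7434$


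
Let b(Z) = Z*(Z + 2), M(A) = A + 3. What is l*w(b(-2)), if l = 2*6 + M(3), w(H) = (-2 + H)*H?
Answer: 0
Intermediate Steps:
M(A) = 3 + A
b(Z) = Z*(2 + Z)
w(H) = H*(-2 + H)
l = 18 (l = 2*6 + (3 + 3) = 12 + 6 = 18)
l*w(b(-2)) = 18*((-2*(2 - 2))*(-2 - 2*(2 - 2))) = 18*((-2*0)*(-2 - 2*0)) = 18*(0*(-2 + 0)) = 18*(0*(-2)) = 18*0 = 0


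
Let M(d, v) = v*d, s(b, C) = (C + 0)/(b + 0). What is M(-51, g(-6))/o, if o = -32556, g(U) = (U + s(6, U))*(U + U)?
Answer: 357/2713 ≈ 0.13159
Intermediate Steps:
s(b, C) = C/b
g(U) = 7*U²/3 (g(U) = (U + U/6)*(U + U) = (U + U*(⅙))*(2*U) = (U + U/6)*(2*U) = (7*U/6)*(2*U) = 7*U²/3)
M(d, v) = d*v
M(-51, g(-6))/o = -119*(-6)²/(-32556) = -119*36*(-1/32556) = -51*84*(-1/32556) = -4284*(-1/32556) = 357/2713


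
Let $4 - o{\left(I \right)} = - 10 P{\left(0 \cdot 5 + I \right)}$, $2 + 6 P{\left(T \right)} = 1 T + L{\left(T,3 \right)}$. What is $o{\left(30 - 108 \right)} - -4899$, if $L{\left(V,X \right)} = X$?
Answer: $\frac{14324}{3} \approx 4774.7$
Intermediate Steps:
$P{\left(T \right)} = \frac{1}{6} + \frac{T}{6}$ ($P{\left(T \right)} = - \frac{1}{3} + \frac{1 T + 3}{6} = - \frac{1}{3} + \frac{T + 3}{6} = - \frac{1}{3} + \frac{3 + T}{6} = - \frac{1}{3} + \left(\frac{1}{2} + \frac{T}{6}\right) = \frac{1}{6} + \frac{T}{6}$)
$o{\left(I \right)} = \frac{17}{3} + \frac{5 I}{3}$ ($o{\left(I \right)} = 4 - - 10 \left(\frac{1}{6} + \frac{0 \cdot 5 + I}{6}\right) = 4 - - 10 \left(\frac{1}{6} + \frac{0 + I}{6}\right) = 4 - - 10 \left(\frac{1}{6} + \frac{I}{6}\right) = 4 - \left(- \frac{5}{3} - \frac{5 I}{3}\right) = 4 + \left(\frac{5}{3} + \frac{5 I}{3}\right) = \frac{17}{3} + \frac{5 I}{3}$)
$o{\left(30 - 108 \right)} - -4899 = \left(\frac{17}{3} + \frac{5 \left(30 - 108\right)}{3}\right) - -4899 = \left(\frac{17}{3} + \frac{5}{3} \left(-78\right)\right) + 4899 = \left(\frac{17}{3} - 130\right) + 4899 = - \frac{373}{3} + 4899 = \frac{14324}{3}$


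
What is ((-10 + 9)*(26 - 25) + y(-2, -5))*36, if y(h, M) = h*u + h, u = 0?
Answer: -108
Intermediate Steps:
y(h, M) = h (y(h, M) = h*0 + h = 0 + h = h)
((-10 + 9)*(26 - 25) + y(-2, -5))*36 = ((-10 + 9)*(26 - 25) - 2)*36 = (-1*1 - 2)*36 = (-1 - 2)*36 = -3*36 = -108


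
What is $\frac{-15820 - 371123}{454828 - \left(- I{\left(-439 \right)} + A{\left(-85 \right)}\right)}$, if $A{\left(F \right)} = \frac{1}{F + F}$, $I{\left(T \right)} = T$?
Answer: $- \frac{65780310}{77246131} \approx -0.85157$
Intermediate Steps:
$A{\left(F \right)} = \frac{1}{2 F}$
$\frac{-15820 - 371123}{454828 - \left(- I{\left(-439 \right)} + A{\left(-85 \right)}\right)} = \frac{-15820 - 371123}{454828 - \left(439 + \frac{1}{2 \left(-85\right)}\right)} = - \frac{386943}{454828 - \left(439 + \frac{1}{2} \left(- \frac{1}{85}\right)\right)} = - \frac{386943}{454828 - \frac{74629}{170}} = - \frac{386943}{\frac{77246131}{170}} = \left(-386943\right) \frac{170}{77246131} = - \frac{65780310}{77246131}$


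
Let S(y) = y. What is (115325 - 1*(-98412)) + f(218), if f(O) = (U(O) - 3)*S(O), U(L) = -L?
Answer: 165559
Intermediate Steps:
f(O) = O*(-3 - O) (f(O) = (-O - 3)*O = (-3 - O)*O = O*(-3 - O))
(115325 - 1*(-98412)) + f(218) = (115325 - 1*(-98412)) - 1*218*(3 + 218) = (115325 + 98412) - 1*218*221 = 213737 - 48178 = 165559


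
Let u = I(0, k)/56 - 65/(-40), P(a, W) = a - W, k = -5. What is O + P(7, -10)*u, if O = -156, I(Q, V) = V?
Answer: -3637/28 ≈ -129.89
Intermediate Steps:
u = 43/28 (u = -5/56 - 65/(-40) = -5*1/56 - 65*(-1/40) = -5/56 + 13/8 = 43/28 ≈ 1.5357)
O + P(7, -10)*u = -156 + (7 - 1*(-10))*(43/28) = -156 + (7 + 10)*(43/28) = -156 + 17*(43/28) = -156 + 731/28 = -3637/28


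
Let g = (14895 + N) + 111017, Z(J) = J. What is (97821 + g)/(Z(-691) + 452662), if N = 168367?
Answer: 130700/150657 ≈ 0.86753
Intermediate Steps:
g = 294279 (g = (14895 + 168367) + 111017 = 183262 + 111017 = 294279)
(97821 + g)/(Z(-691) + 452662) = (97821 + 294279)/(-691 + 452662) = 392100/451971 = 392100*(1/451971) = 130700/150657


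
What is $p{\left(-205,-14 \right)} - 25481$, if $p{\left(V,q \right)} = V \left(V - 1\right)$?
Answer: $16749$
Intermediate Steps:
$p{\left(V,q \right)} = V \left(-1 + V\right)$
$p{\left(-205,-14 \right)} - 25481 = - 205 \left(-1 - 205\right) - 25481 = \left(-205\right) \left(-206\right) - 25481 = 42230 - 25481 = 16749$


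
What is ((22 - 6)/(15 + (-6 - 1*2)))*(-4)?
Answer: -64/7 ≈ -9.1429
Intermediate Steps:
((22 - 6)/(15 + (-6 - 1*2)))*(-4) = (16/(15 + (-6 - 2)))*(-4) = (16/(15 - 8))*(-4) = (16/7)*(-4) = -64/7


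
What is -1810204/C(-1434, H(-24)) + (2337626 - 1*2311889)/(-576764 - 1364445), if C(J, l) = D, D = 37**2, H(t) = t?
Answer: -3514019530589/2657515121 ≈ -1322.3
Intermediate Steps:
D = 1369
C(J, l) = 1369
-1810204/C(-1434, H(-24)) + (2337626 - 1*2311889)/(-576764 - 1364445) = -1810204/1369 + (2337626 - 1*2311889)/(-576764 - 1364445) = -1810204*1/1369 + (2337626 - 2311889)/(-1941209) = -1810204/1369 + 25737*(-1/1941209) = -1810204/1369 - 25737/1941209 = -3514019530589/2657515121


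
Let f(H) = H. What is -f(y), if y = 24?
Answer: -24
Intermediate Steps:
-f(y) = -1*24 = -24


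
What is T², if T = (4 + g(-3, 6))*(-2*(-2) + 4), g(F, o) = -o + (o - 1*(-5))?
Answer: 5184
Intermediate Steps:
g(F, o) = 5 (g(F, o) = -o + (o + 5) = -o + (5 + o) = 5)
T = 72 (T = (4 + 5)*(-2*(-2) + 4) = 9*(4 + 4) = 9*8 = 72)
T² = 72² = 5184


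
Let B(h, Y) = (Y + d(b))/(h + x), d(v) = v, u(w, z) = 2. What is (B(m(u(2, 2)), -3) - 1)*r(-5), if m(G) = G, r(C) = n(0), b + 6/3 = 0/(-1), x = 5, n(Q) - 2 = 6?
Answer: -96/7 ≈ -13.714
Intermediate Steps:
n(Q) = 8 (n(Q) = 2 + 6 = 8)
b = -2 (b = -2 + 0/(-1) = -2 + 0*(-1) = -2 + 0 = -2)
r(C) = 8
B(h, Y) = (-2 + Y)/(5 + h) (B(h, Y) = (Y - 2)/(h + 5) = (-2 + Y)/(5 + h))
(B(m(u(2, 2)), -3) - 1)*r(-5) = ((-2 - 3)/(5 + 2) - 1)*8 = (-5/7 - 1)*8 = -12/7*8 = -96/7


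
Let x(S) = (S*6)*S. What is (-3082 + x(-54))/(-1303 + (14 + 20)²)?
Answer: -14414/147 ≈ -98.054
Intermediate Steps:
x(S) = 6*S² (x(S) = (6*S)*S = 6*S²)
(-3082 + x(-54))/(-1303 + (14 + 20)²) = (-3082 + 6*(-54)²)/(-1303 + (14 + 20)²) = (-3082 + 6*2916)/(-1303 + 34²) = (-3082 + 17496)/(-1303 + 1156) = 14414/(-147) = 14414*(-1/147) = -14414/147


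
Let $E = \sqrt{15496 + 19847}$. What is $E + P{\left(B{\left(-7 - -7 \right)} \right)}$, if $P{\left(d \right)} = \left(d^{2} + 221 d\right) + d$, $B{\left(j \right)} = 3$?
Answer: $675 + 3 \sqrt{3927} \approx 863.0$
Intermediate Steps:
$P{\left(d \right)} = d^{2} + 222 d$
$E = 3 \sqrt{3927}$ ($E = \sqrt{35343} = 3 \sqrt{3927} \approx 188.0$)
$E + P{\left(B{\left(-7 - -7 \right)} \right)} = 3 \sqrt{3927} + 3 \left(222 + 3\right) = 3 \sqrt{3927} + 3 \cdot 225 = 3 \sqrt{3927} + 675 = 675 + 3 \sqrt{3927}$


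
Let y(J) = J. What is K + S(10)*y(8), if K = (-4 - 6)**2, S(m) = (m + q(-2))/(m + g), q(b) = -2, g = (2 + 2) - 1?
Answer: 1364/13 ≈ 104.92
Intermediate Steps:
g = 3 (g = 4 - 1 = 3)
S(m) = (-2 + m)/(3 + m) (S(m) = (m - 2)/(m + 3) = (-2 + m)/(3 + m))
K = 100 (K = (-10)**2 = 100)
K + S(10)*y(8) = 100 + ((-2 + 10)/(3 + 10))*8 = 100 + (8/13)*8 = 100 + 64/13 = 1364/13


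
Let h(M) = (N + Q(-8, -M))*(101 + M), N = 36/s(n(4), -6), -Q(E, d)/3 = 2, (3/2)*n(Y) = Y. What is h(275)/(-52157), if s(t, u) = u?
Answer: 4512/52157 ≈ 0.086508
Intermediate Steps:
n(Y) = 2*Y/3
Q(E, d) = -6 (Q(E, d) = -3*2 = -6)
N = -6 (N = 36/(-6) = 36*(-⅙) = -6)
h(M) = -1212 - 12*M (h(M) = (-6 - 6)*(101 + M) = -12*(101 + M) = -1212 - 12*M)
h(275)/(-52157) = (-1212 - 12*275)/(-52157) = (-1212 - 3300)*(-1/52157) = -4512*(-1/52157) = 4512/52157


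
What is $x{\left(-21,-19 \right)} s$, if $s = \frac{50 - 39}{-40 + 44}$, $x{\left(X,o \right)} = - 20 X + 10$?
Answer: $\frac{2365}{2} \approx 1182.5$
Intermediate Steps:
$x{\left(X,o \right)} = 10 - 20 X$
$s = \frac{11}{4} \approx 2.75$
$x{\left(-21,-19 \right)} s = \left(10 - -420\right) \frac{11}{4} = \left(10 + 420\right) \frac{11}{4} = 430 \cdot \frac{11}{4} = \frac{2365}{2}$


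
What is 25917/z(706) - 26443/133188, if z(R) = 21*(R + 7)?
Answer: 1018634119/664741308 ≈ 1.5324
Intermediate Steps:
z(R) = 147 + 21*R (z(R) = 21*(7 + R) = 147 + 21*R)
25917/z(706) - 26443/133188 = 25917/(147 + 21*706) - 26443/133188 = 25917/(147 + 14826) - 26443*1/133188 = 25917/14973 - 26443/133188 = 25917*(1/14973) - 26443/133188 = 8639/4991 - 26443/133188 = 1018634119/664741308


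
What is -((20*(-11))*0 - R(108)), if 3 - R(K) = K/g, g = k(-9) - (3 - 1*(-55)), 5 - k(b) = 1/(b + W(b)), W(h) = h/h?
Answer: 237/47 ≈ 5.0426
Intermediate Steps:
W(h) = 1
k(b) = 5 - 1/(1 + b) (k(b) = 5 - 1/(b + 1) = 5 - 1/(1 + b))
g = -423/8 (g = (4 + 5*(-9))/(1 - 9) - (3 - 1*(-55)) = (4 - 45)/(-8) - (3 + 55) = -⅛*(-41) - 1*58 = 41/8 - 58 = -423/8 ≈ -52.875)
R(K) = 3 + 8*K/423 (R(K) = 3 - K/(-423/8) = 3 - K*(-8)/423 = 3 - (-8)*K/423 = 3 + 8*K/423)
-((20*(-11))*0 - R(108)) = -((20*(-11))*0 - (3 + (8/423)*108)) = -(-220*0 - (3 + 96/47)) = -(0 - 1*237/47) = -(0 - 237/47) = -1*(-237/47) = 237/47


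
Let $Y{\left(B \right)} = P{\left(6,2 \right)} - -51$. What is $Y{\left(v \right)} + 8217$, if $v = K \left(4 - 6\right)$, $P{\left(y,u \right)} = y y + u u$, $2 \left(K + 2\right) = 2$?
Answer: $8308$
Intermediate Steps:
$K = -1$ ($K = -2 + \frac{1}{2} \cdot 2 = -2 + 1 = -1$)
$P{\left(y,u \right)} = u^{2} + y^{2}$ ($P{\left(y,u \right)} = y^{2} + u^{2} = u^{2} + y^{2}$)
$v = 2$ ($v = - (4 - 6) = \left(-1\right) \left(-2\right) = 2$)
$Y{\left(B \right)} = 91$ ($Y{\left(B \right)} = \left(2^{2} + 6^{2}\right) - -51 = \left(4 + 36\right) + 51 = 40 + 51 = 91$)
$Y{\left(v \right)} + 8217 = 91 + 8217 = 8308$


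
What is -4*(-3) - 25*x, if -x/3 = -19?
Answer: -1413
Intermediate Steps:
x = 57 (x = -3*(-19) = 57)
-4*(-3) - 25*x = -4*(-3) - 25*57 = 12 - 1425 = -1413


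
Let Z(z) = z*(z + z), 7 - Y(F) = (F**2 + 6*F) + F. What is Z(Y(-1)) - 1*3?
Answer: 335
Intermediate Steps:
Y(F) = 7 - F**2 - 7*F (Y(F) = 7 - ((F**2 + 6*F) + F) = 7 - (F**2 + 7*F) = 7 + (-F**2 - 7*F) = 7 - F**2 - 7*F)
Z(z) = 2*z**2 (Z(z) = z*(2*z) = 2*z**2)
Z(Y(-1)) - 1*3 = 2*(7 - 1*(-1)**2 - 7*(-1))**2 - 1*3 = 2*(7 - 1*1 + 7)**2 - 3 = 2*(7 - 1 + 7)**2 - 3 = 2*13**2 - 3 = 2*169 - 3 = 338 - 3 = 335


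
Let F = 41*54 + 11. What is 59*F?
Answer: 131275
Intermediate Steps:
F = 2225 (F = 2214 + 11 = 2225)
59*F = 59*2225 = 131275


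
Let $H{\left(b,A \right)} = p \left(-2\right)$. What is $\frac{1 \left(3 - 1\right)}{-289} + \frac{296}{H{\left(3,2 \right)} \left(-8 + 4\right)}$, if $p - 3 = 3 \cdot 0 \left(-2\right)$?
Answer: $\frac{10687}{867} \approx 12.326$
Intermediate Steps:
$p = 3$ ($p = 3 + 3 \cdot 0 \left(-2\right) = 3 + 0 \left(-2\right) = 3 + 0 = 3$)
$H{\left(b,A \right)} = -6$ ($H{\left(b,A \right)} = 3 \left(-2\right) = -6$)
$\frac{1 \left(3 - 1\right)}{-289} + \frac{296}{H{\left(3,2 \right)} \left(-8 + 4\right)} = \frac{1 \left(3 - 1\right)}{-289} + \frac{296}{\left(-6\right) \left(-8 + 4\right)} = 1 \cdot 2 \left(- \frac{1}{289}\right) + \frac{296}{\left(-6\right) \left(-4\right)} = 2 \left(- \frac{1}{289}\right) + \frac{296}{24} = - \frac{2}{289} + 296 \cdot \frac{1}{24} = - \frac{2}{289} + \frac{37}{3} = \frac{10687}{867}$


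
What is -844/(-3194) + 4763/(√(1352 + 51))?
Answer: 422/1597 + 4763*√1403/1403 ≈ 127.42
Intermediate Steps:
-844/(-3194) + 4763/(√(1352 + 51)) = -844*(-1/3194) + 4763/(√1403) = 422/1597 + 4763*(√1403/1403) = 422/1597 + 4763*√1403/1403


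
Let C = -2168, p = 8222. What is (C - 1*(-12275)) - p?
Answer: 1885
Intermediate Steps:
(C - 1*(-12275)) - p = (-2168 - 1*(-12275)) - 1*8222 = (-2168 + 12275) - 8222 = 10107 - 8222 = 1885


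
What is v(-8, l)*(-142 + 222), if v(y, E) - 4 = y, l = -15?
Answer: -320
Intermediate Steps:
v(y, E) = 4 + y
v(-8, l)*(-142 + 222) = (4 - 8)*(-142 + 222) = -4*80 = -320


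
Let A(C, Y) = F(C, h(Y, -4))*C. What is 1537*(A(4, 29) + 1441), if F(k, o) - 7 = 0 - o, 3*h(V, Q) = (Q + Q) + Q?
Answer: 2282445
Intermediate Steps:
h(V, Q) = Q (h(V, Q) = ((Q + Q) + Q)/3 = (2*Q + Q)/3 = (3*Q)/3 = Q)
F(k, o) = 7 - o (F(k, o) = 7 + (0 - o) = 7 - o)
A(C, Y) = 11*C (A(C, Y) = (7 - 1*(-4))*C = (7 + 4)*C = 11*C)
1537*(A(4, 29) + 1441) = 1537*(11*4 + 1441) = 1537*(44 + 1441) = 1537*1485 = 2282445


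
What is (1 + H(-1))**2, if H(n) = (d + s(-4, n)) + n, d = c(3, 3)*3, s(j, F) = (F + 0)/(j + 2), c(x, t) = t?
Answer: 361/4 ≈ 90.250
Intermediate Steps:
s(j, F) = F/(2 + j)
d = 9 (d = 3*3 = 9)
H(n) = 9 + n/2 (H(n) = (9 + n/(2 - 4)) + n = (9 + n/(-2)) + n = (9 + n*(-1/2)) + n = (9 - n/2) + n = 9 + n/2)
(1 + H(-1))**2 = (1 + (9 + (1/2)*(-1)))**2 = (1 + (9 - 1/2))**2 = (1 + 17/2)**2 = (19/2)**2 = 361/4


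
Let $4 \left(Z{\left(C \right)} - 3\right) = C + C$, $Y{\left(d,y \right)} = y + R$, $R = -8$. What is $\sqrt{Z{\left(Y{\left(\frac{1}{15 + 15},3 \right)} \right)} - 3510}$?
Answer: $\frac{i \sqrt{14038}}{2} \approx 59.241 i$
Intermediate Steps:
$Y{\left(d,y \right)} = -8 + y$ ($Y{\left(d,y \right)} = y - 8 = -8 + y$)
$Z{\left(C \right)} = 3 + \frac{C}{2}$ ($Z{\left(C \right)} = 3 + \frac{C + C}{4} = 3 + \frac{2 C}{4} = 3 + \frac{C}{2}$)
$\sqrt{Z{\left(Y{\left(\frac{1}{15 + 15},3 \right)} \right)} - 3510} = \sqrt{\left(3 + \frac{-8 + 3}{2}\right) - 3510} = \sqrt{\left(3 + \frac{1}{2} \left(-5\right)\right) - 3510} = \sqrt{\left(3 - \frac{5}{2}\right) - 3510} = \sqrt{\frac{1}{2} - 3510} = \sqrt{- \frac{7019}{2}} = \frac{i \sqrt{14038}}{2}$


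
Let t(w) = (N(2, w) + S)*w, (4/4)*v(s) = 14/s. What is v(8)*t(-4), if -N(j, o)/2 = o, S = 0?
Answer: -56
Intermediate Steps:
v(s) = 14/s
N(j, o) = -2*o
t(w) = -2*w² (t(w) = (-2*w + 0)*w = (-2*w)*w = -2*w²)
v(8)*t(-4) = (14/8)*(-2*(-4)²) = (14*(⅛))*(-2*16) = (7/4)*(-32) = -56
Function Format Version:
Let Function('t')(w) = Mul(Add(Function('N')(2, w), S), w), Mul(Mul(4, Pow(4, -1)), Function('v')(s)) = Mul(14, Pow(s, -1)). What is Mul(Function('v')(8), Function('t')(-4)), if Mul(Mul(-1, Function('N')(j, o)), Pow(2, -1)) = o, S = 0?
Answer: -56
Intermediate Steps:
Function('v')(s) = Mul(14, Pow(s, -1))
Function('N')(j, o) = Mul(-2, o)
Function('t')(w) = Mul(-2, Pow(w, 2)) (Function('t')(w) = Mul(Add(Mul(-2, w), 0), w) = Mul(Mul(-2, w), w) = Mul(-2, Pow(w, 2)))
Mul(Function('v')(8), Function('t')(-4)) = Mul(Mul(14, Pow(8, -1)), Mul(-2, Pow(-4, 2))) = Mul(Mul(14, Rational(1, 8)), Mul(-2, 16)) = Mul(Rational(7, 4), -32) = -56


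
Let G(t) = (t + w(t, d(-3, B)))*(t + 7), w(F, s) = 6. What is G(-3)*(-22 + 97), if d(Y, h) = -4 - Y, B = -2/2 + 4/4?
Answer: 900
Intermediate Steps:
B = 0 (B = -2*1/2 + 4*(1/4) = -1 + 1 = 0)
G(t) = (6 + t)*(7 + t) (G(t) = (t + 6)*(t + 7) = (6 + t)*(7 + t))
G(-3)*(-22 + 97) = (42 + (-3)**2 + 13*(-3))*(-22 + 97) = (42 + 9 - 39)*75 = 12*75 = 900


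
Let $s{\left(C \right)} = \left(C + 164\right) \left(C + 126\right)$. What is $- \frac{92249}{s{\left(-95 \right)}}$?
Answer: $- \frac{92249}{2139} \approx -43.127$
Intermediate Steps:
$s{\left(C \right)} = \left(126 + C\right) \left(164 + C\right)$ ($s{\left(C \right)} = \left(164 + C\right) \left(126 + C\right) = \left(126 + C\right) \left(164 + C\right)$)
$- \frac{92249}{s{\left(-95 \right)}} = - \frac{92249}{20664 + \left(-95\right)^{2} + 290 \left(-95\right)} = - \frac{92249}{20664 + 9025 - 27550} = - \frac{92249}{2139}$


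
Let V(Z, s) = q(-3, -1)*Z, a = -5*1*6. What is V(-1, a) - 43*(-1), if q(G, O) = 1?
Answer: 42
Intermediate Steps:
a = -30 (a = -5*6 = -30)
V(Z, s) = Z (V(Z, s) = 1*Z = Z)
V(-1, a) - 43*(-1) = -1 - 43*(-1) = -1 + 43 = 42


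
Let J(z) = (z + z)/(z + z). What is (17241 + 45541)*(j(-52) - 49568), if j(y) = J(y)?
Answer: -3111915394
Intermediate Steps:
J(z) = 1 (J(z) = (2*z)/((2*z)) = (2*z)*(1/(2*z)) = 1)
j(y) = 1
(17241 + 45541)*(j(-52) - 49568) = (17241 + 45541)*(1 - 49568) = 62782*(-49567) = -3111915394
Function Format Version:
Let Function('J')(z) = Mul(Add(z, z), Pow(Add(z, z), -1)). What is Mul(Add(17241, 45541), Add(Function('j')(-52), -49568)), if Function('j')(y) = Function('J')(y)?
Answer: -3111915394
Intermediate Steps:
Function('J')(z) = 1 (Function('J')(z) = Mul(Mul(2, z), Pow(Mul(2, z), -1)) = Mul(Mul(2, z), Mul(Rational(1, 2), Pow(z, -1))) = 1)
Function('j')(y) = 1
Mul(Add(17241, 45541), Add(Function('j')(-52), -49568)) = Mul(Add(17241, 45541), Add(1, -49568)) = Mul(62782, -49567) = -3111915394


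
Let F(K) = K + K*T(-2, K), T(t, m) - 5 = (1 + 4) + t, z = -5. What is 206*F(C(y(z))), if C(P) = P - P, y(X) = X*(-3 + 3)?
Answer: 0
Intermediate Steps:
T(t, m) = 10 + t (T(t, m) = 5 + ((1 + 4) + t) = 5 + (5 + t) = 10 + t)
y(X) = 0 (y(X) = X*0 = 0)
C(P) = 0
F(K) = 9*K (F(K) = K + K*(10 - 2) = K + K*8 = K + 8*K = 9*K)
206*F(C(y(z))) = 206*(9*0) = 206*0 = 0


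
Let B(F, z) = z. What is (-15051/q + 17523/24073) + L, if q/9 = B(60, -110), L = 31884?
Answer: 253415922391/7944090 ≈ 31900.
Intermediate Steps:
q = -990 (q = 9*(-110) = -990)
(-15051/q + 17523/24073) + L = (-15051/(-990) + 17523/24073) + 31884 = (-15051*(-1/990) + 17523*(1/24073)) + 31884 = (5017/330 + 17523/24073) + 31884 = 126556831/7944090 + 31884 = 253415922391/7944090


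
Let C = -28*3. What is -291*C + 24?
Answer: 24468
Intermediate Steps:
C = -84
-291*C + 24 = -291*(-84) + 24 = 24444 + 24 = 24468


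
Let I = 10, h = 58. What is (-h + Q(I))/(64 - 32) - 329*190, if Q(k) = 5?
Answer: -2000373/32 ≈ -62512.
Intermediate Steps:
(-h + Q(I))/(64 - 32) - 329*190 = (-1*58 + 5)/(64 - 32) - 329*190 = (-58 + 5)/32 - 62510 = -53*1/32 - 62510 = -53/32 - 62510 = -2000373/32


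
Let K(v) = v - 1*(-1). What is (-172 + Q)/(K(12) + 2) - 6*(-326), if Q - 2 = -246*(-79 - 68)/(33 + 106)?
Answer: 4090792/2085 ≈ 1962.0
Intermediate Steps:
K(v) = 1 + v (K(v) = v + 1 = 1 + v)
Q = 36440/139 (Q = 2 - 246*(-79 - 68)/(33 + 106) = 2 - 246/(139/(-147)) = 2 - 246/(139*(-1/147)) = 2 - 246/(-139/147) = 2 - 246*(-147/139) = 2 + 36162/139 = 36440/139 ≈ 262.16)
(-172 + Q)/(K(12) + 2) - 6*(-326) = (-172 + 36440/139)/((1 + 12) + 2) - 6*(-326) = 12532/(139*(13 + 2)) + 1956 = (12532/139)/15 + 1956 = (12532/139)*(1/15) + 1956 = 12532/2085 + 1956 = 4090792/2085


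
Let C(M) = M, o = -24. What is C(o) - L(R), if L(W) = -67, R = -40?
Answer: 43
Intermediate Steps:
C(o) - L(R) = -24 - 1*(-67) = -24 + 67 = 43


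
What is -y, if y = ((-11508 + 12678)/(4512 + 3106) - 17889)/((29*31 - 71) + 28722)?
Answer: 873572/1443025 ≈ 0.60538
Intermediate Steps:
y = -873572/1443025 (y = (1170/7618 - 17889)/((899 - 71) + 28722) = (1170*(1/7618) - 17889)/(828 + 28722) = (45/293 - 17889)/29550 = -5241432/293*1/29550 = -873572/1443025 ≈ -0.60538)
-y = -1*(-873572/1443025) = 873572/1443025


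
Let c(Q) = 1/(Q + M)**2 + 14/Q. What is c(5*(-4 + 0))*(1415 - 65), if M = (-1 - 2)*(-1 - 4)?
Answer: -891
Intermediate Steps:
M = 15 (M = -3*(-5) = 15)
c(Q) = (15 + Q)**(-2) + 14/Q (c(Q) = 1/(Q + 15)**2 + 14/Q = 1/(15 + Q)**2 + 14/Q = (15 + Q)**(-2) + 14/Q)
c(5*(-4 + 0))*(1415 - 65) = ((15 + 5*(-4 + 0))**(-2) + 14/((5*(-4 + 0))))*(1415 - 65) = ((15 + 5*(-4))**(-2) + 14/((5*(-4))))*1350 = ((15 - 20)**(-2) + 14/(-20))*1350 = ((-5)**(-2) + 14*(-1/20))*1350 = (1/25 - 7/10)*1350 = -33/50*1350 = -891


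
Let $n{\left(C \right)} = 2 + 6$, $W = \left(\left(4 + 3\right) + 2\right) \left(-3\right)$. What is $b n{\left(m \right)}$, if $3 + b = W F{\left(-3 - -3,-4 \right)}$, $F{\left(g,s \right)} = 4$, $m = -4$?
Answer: $-888$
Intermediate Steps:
$W = -27$ ($W = \left(7 + 2\right) \left(-3\right) = 9 \left(-3\right) = -27$)
$n{\left(C \right)} = 8$
$b = -111$ ($b = -3 - 108 = -111$)
$b n{\left(m \right)} = \left(-111\right) 8 = -888$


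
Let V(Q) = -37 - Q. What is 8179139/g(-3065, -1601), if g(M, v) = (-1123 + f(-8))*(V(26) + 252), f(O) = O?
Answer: -8179139/213759 ≈ -38.263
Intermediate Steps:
g(M, v) = -213759 (g(M, v) = (-1123 - 8)*((-37 - 1*26) + 252) = -1131*((-37 - 26) + 252) = -1131*(-63 + 252) = -1131*189 = -213759)
8179139/g(-3065, -1601) = 8179139/(-213759) = 8179139*(-1/213759) = -8179139/213759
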